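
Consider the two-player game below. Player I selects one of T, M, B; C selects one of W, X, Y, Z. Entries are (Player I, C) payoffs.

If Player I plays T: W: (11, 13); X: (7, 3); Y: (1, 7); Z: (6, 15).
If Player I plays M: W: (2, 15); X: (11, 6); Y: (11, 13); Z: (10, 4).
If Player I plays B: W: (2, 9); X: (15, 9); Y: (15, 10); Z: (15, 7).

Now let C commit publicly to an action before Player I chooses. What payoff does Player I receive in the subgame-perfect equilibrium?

11

Backward induction with C moving first.
- W → Player I plays T (best of 11, 2, 2); C gets 13.
- X → Player I plays B (best of 7, 11, 15); C gets 9.
- Y → Player I plays B (best of 1, 11, 15); C gets 10.
- Z → Player I plays B (best of 6, 10, 15); C gets 7.
Among 13, 9, 10, 7, the best is 13 at W. Subgame-perfect outcome: (T, W) with payoffs (11, 13).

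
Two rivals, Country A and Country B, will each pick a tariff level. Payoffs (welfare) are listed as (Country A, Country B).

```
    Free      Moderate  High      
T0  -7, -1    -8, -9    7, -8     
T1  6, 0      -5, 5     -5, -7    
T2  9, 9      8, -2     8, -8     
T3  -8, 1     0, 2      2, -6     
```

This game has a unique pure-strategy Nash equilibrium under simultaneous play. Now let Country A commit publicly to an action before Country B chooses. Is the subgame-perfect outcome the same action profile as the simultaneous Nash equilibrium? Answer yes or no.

yes

Work backward from Country B's decision.
- T0 → Country B plays Free (best of -1, -9, -8); Country A gets -7.
- T1 → Country B plays Moderate (best of 0, 5, -7); Country A gets -5.
- T2 → Country B plays Free (best of 9, -2, -8); Country A gets 9.
- T3 → Country B plays Moderate (best of 1, 2, -6); Country A gets 0.
Country A's induced payoffs are -7, -5, 9, 0, so Country A commits to T2. Subgame-perfect outcome: (T2, Free) with payoffs (9, 9).
Now find the simultaneous Nash equilibrium.
Country A's best replies: Free→T2; Moderate→T2; High→T2.
Country B's best replies: T0→Free; T1→Moderate; T2→Free; T3→Moderate.
Only (T2, Free) has each player best-responding; Nash payoffs (9, 9).
Sequential outcome (T2, Free) coincides with the Nash profile (T2, Free).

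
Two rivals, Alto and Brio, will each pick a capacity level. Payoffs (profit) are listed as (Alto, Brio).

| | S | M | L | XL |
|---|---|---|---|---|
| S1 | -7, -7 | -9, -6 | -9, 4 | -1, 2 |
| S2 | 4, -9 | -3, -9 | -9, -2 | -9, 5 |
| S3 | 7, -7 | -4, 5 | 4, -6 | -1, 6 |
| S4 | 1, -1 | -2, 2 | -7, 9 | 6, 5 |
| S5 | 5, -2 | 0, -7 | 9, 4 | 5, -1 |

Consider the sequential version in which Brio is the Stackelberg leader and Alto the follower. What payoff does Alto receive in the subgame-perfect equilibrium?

6

Alto best-responds to each possible Brio move:
- S: BR = S3, leader payoff -7.
- M: BR = S5, leader payoff -7.
- L: BR = S5, leader payoff 4.
- XL: BR = S4, leader payoff 5.
Among -7, -7, 4, 5, the best is 5 at XL. Subgame-perfect outcome: (S4, XL) with payoffs (6, 5).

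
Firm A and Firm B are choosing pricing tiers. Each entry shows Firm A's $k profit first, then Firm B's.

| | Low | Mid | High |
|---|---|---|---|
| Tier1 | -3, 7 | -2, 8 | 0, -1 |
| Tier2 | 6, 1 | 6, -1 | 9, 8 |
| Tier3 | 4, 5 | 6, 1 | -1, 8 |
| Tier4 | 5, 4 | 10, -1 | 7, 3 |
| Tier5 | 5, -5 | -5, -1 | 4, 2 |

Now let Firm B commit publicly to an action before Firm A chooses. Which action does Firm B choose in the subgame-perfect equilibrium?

Backward induction with Firm B moving first.
- Low → Firm A plays Tier2 (best of -3, 6, 4, 5, 5); Firm B gets 1.
- Mid → Firm A plays Tier4 (best of -2, 6, 6, 10, -5); Firm B gets -1.
- High → Firm A plays Tier2 (best of 0, 9, -1, 7, 4); Firm B gets 8.
Maximizing over 1, -1, 8, Firm B chooses High. Subgame-perfect outcome: (Tier2, High) with payoffs (9, 8).

High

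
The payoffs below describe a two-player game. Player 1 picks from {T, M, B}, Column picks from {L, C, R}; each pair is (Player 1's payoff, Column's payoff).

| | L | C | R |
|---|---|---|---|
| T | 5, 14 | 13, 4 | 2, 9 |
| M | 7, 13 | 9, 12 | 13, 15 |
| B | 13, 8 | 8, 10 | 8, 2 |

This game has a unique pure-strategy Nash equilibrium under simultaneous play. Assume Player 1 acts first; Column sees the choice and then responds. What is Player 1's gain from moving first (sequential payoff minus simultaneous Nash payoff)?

0

Work backward from Column's decision.
- T: Column compares 14, 4, 9 and picks L; Player 1 would get 5.
- M: Column compares 13, 12, 15 and picks R; Player 1 would get 13.
- B: Column compares 8, 10, 2 and picks C; Player 1 would get 8.
Maximizing over 5, 13, 8, Player 1 chooses M. Subgame-perfect outcome: (M, R) with payoffs (13, 15).
Under simultaneous play:
Player 1's best replies: L→B; C→T; R→M.
Column's best replies: T→L; M→R; B→C.
The unique mutual best reply is (M, R), giving (13, 15).
Player 1's commitment gain: 13 − 13 = 0.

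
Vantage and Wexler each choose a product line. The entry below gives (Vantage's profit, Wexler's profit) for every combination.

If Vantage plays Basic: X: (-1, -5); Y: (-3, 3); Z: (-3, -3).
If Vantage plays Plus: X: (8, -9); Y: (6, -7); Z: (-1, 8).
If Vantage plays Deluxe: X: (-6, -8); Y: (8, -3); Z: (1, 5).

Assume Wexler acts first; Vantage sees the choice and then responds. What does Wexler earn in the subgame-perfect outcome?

Work backward from Vantage's decision.
- X: Vantage compares -1, 8, -6 and picks Plus; Wexler would get -9.
- Y: Vantage compares -3, 6, 8 and picks Deluxe; Wexler would get -3.
- Z: Vantage compares -3, -1, 1 and picks Deluxe; Wexler would get 5.
Among -9, -3, 5, the best is 5 at Z. Subgame-perfect outcome: (Deluxe, Z) with payoffs (1, 5).

5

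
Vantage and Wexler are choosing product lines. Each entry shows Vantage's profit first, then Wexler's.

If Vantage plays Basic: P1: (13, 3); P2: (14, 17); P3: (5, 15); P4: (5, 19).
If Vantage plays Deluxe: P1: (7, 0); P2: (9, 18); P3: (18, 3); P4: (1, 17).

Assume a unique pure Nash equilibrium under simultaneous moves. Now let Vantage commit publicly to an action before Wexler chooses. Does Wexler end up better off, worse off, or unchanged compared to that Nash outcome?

Solve by backward induction (Vantage leads).
- Basic → Wexler plays P4 (best of 3, 17, 15, 19); Vantage gets 5.
- Deluxe → Wexler plays P2 (best of 0, 18, 3, 17); Vantage gets 9.
Vantage's induced payoffs are 5, 9, so Vantage commits to Deluxe. Subgame-perfect outcome: (Deluxe, P2) with payoffs (9, 18).
Now find the simultaneous Nash equilibrium.
Vantage's best replies: P1→Basic; P2→Basic; P3→Deluxe; P4→Basic.
Wexler's best replies: Basic→P4; Deluxe→P2.
Only (Basic, P4) has each player best-responding; Nash payoffs (5, 19).
Wexler earns 18 sequentially versus 19 at the Nash outcome: worse off.

worse off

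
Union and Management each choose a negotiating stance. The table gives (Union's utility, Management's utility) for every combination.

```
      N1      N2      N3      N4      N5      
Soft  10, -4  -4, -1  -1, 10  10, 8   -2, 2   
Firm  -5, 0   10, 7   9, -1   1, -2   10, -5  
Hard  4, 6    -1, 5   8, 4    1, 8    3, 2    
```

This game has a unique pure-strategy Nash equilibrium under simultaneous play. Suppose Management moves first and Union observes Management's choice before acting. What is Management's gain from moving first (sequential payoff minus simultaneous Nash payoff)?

Solve by backward induction (Management leads).
- N1 → Union plays Soft (best of 10, -5, 4); Management gets -4.
- N2 → Union plays Firm (best of -4, 10, -1); Management gets 7.
- N3 → Union plays Firm (best of -1, 9, 8); Management gets -1.
- N4 → Union plays Soft (best of 10, 1, 1); Management gets 8.
- N5 → Union plays Firm (best of -2, 10, 3); Management gets -5.
Maximizing over -4, 7, -1, 8, -5, Management chooses N4. Subgame-perfect outcome: (Soft, N4) with payoffs (10, 8).
For the simultaneous game, intersect best replies.
Union's best replies: N1→Soft; N2→Firm; N3→Firm; N4→Soft; N5→Firm.
Management's best replies: Soft→N3; Firm→N2; Hard→N4.
The unique mutual best reply is (Firm, N2), giving (10, 7).
Management's commitment gain: 8 − 7 = 1.

1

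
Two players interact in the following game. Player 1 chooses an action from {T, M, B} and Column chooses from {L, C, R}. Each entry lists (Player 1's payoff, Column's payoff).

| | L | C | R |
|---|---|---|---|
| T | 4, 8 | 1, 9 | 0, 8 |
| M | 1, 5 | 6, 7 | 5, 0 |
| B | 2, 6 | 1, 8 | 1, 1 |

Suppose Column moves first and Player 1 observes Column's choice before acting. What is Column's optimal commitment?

L

Solve by backward induction (Column leads).
- L: BR = T, leader payoff 8.
- C: BR = M, leader payoff 7.
- R: BR = M, leader payoff 0.
Column's induced payoffs are 8, 7, 0, so Column commits to L. Subgame-perfect outcome: (T, L) with payoffs (4, 8).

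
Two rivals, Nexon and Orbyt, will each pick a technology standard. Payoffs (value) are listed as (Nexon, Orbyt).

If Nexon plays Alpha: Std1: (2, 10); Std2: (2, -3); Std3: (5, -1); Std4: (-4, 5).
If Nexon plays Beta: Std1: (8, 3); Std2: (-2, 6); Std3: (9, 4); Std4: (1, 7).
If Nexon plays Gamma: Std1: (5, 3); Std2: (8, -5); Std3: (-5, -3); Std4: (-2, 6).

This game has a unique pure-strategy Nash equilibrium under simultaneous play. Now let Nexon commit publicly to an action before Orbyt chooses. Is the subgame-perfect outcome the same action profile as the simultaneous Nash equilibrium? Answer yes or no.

no

Backward induction with Nexon moving first.
- Alpha → Orbyt plays Std1 (best of 10, -3, -1, 5); Nexon gets 2.
- Beta → Orbyt plays Std4 (best of 3, 6, 4, 7); Nexon gets 1.
- Gamma → Orbyt plays Std4 (best of 3, -5, -3, 6); Nexon gets -2.
Maximizing over 2, 1, -2, Nexon chooses Alpha. Subgame-perfect outcome: (Alpha, Std1) with payoffs (2, 10).
For the simultaneous game, intersect best replies.
Nexon's best replies: Std1→Beta; Std2→Gamma; Std3→Beta; Std4→Beta.
Orbyt's best replies: Alpha→Std1; Beta→Std4; Gamma→Std4.
Only (Beta, Std4) has each player best-responding; Nash payoffs (1, 7).
Sequential outcome (Alpha, Std1) differs from the Nash profile (Beta, Std4).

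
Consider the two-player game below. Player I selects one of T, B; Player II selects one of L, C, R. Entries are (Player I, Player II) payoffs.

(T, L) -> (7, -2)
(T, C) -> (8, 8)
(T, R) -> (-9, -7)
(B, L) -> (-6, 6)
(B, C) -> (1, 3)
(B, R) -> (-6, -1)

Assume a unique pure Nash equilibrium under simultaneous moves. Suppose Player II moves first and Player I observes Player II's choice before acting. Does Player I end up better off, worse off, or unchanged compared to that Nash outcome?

unchanged

Work backward from Player I's decision.
- L: Player I compares 7, -6 and picks T; Player II would get -2.
- C: Player I compares 8, 1 and picks T; Player II would get 8.
- R: Player I compares -9, -6 and picks B; Player II would get -1.
Maximizing over -2, 8, -1, Player II chooses C. Subgame-perfect outcome: (T, C) with payoffs (8, 8).
Now find the simultaneous Nash equilibrium.
Player I's best replies: L→T; C→T; R→B.
Player II's best replies: T→C; B→L.
The unique mutual best reply is (T, C), giving (8, 8).
Player I earns 8 sequentially versus 8 at the Nash outcome: unchanged.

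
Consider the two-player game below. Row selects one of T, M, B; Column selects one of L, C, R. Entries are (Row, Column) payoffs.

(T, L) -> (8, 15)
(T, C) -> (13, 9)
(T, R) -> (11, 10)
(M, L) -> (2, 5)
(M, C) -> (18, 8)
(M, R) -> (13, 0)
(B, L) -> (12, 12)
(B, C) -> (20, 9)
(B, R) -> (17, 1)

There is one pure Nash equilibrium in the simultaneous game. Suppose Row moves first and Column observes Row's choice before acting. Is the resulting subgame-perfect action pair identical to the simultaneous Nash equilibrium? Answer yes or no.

Solve by backward induction (Row leads).
- T: BR = L, leader payoff 8.
- M: BR = C, leader payoff 18.
- B: BR = L, leader payoff 12.
Row's induced payoffs are 8, 18, 12, so Row commits to M. Subgame-perfect outcome: (M, C) with payoffs (18, 8).
Under simultaneous play:
Row's best replies: L→B; C→B; R→B.
Column's best replies: T→L; M→C; B→L.
The unique mutual best reply is (B, L), giving (12, 12).
Sequential outcome (M, C) differs from the Nash profile (B, L).

no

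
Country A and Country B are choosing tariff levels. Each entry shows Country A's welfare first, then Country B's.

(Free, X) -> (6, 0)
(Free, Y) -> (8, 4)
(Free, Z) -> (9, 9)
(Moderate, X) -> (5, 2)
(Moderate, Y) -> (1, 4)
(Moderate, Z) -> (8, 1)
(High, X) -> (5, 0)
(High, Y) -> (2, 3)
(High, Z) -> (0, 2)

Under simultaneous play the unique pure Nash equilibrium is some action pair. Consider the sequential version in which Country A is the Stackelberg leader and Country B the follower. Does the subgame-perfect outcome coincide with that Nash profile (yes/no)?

Work backward from Country B's decision.
- Free: Country B compares 0, 4, 9 and picks Z; Country A would get 9.
- Moderate: Country B compares 2, 4, 1 and picks Y; Country A would get 1.
- High: Country B compares 0, 3, 2 and picks Y; Country A would get 2.
Country A's induced payoffs are 9, 1, 2, so Country A commits to Free. Subgame-perfect outcome: (Free, Z) with payoffs (9, 9).
Under simultaneous play:
Country A's best replies: X→Free; Y→Free; Z→Free.
Country B's best replies: Free→Z; Moderate→Y; High→Y.
Only (Free, Z) has each player best-responding; Nash payoffs (9, 9).
Sequential outcome (Free, Z) coincides with the Nash profile (Free, Z).

yes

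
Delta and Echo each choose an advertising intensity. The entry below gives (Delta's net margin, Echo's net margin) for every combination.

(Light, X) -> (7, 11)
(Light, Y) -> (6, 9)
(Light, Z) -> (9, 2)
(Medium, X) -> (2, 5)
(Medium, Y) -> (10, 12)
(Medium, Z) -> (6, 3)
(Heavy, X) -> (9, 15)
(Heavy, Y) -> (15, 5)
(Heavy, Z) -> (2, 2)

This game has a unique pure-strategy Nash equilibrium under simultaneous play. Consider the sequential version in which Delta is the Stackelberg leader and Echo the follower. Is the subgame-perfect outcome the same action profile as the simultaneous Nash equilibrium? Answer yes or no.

Work backward from Echo's decision.
- Light: BR = X, leader payoff 7.
- Medium: BR = Y, leader payoff 10.
- Heavy: BR = X, leader payoff 9.
Delta's induced payoffs are 7, 10, 9, so Delta commits to Medium. Subgame-perfect outcome: (Medium, Y) with payoffs (10, 12).
For the simultaneous game, intersect best replies.
Delta's best replies: X→Heavy; Y→Heavy; Z→Light.
Echo's best replies: Light→X; Medium→Y; Heavy→X.
The unique mutual best reply is (Heavy, X), giving (9, 15).
Sequential outcome (Medium, Y) differs from the Nash profile (Heavy, X).

no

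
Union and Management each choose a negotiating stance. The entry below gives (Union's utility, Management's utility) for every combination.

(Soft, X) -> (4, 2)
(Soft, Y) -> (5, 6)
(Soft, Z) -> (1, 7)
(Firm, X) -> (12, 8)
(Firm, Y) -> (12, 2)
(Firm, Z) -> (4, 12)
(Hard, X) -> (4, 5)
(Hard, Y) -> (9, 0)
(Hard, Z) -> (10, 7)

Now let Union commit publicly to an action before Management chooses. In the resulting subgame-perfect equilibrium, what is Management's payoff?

7

Work backward from Management's decision.
- Soft: Management compares 2, 6, 7 and picks Z; Union would get 1.
- Firm: Management compares 8, 2, 12 and picks Z; Union would get 4.
- Hard: Management compares 5, 0, 7 and picks Z; Union would get 10.
Among 1, 4, 10, the best is 10 at Hard. Subgame-perfect outcome: (Hard, Z) with payoffs (10, 7).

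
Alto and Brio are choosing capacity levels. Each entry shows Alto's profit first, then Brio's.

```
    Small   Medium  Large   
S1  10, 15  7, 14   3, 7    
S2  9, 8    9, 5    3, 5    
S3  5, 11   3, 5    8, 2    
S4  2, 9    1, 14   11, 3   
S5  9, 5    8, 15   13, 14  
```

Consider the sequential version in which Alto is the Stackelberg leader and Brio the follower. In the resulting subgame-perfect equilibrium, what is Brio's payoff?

Work backward from Brio's decision.
- S1: BR = Small, leader payoff 10.
- S2: BR = Small, leader payoff 9.
- S3: BR = Small, leader payoff 5.
- S4: BR = Medium, leader payoff 1.
- S5: BR = Medium, leader payoff 8.
Alto's induced payoffs are 10, 9, 5, 1, 8, so Alto commits to S1. Subgame-perfect outcome: (S1, Small) with payoffs (10, 15).

15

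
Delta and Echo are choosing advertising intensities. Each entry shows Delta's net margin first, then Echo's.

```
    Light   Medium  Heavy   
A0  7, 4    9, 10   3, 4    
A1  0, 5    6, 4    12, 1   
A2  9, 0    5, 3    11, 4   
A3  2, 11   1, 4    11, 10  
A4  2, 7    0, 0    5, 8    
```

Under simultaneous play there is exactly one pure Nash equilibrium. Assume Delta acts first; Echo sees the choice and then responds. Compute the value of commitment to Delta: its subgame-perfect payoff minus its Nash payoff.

Backward induction with Delta moving first.
- A0 → Echo plays Medium (best of 4, 10, 4); Delta gets 9.
- A1 → Echo plays Light (best of 5, 4, 1); Delta gets 0.
- A2 → Echo plays Heavy (best of 0, 3, 4); Delta gets 11.
- A3 → Echo plays Light (best of 11, 4, 10); Delta gets 2.
- A4 → Echo plays Heavy (best of 7, 0, 8); Delta gets 5.
Among 9, 0, 11, 2, 5, the best is 11 at A2. Subgame-perfect outcome: (A2, Heavy) with payoffs (11, 4).
Now find the simultaneous Nash equilibrium.
Delta's best replies: Light→A2; Medium→A0; Heavy→A1.
Echo's best replies: A0→Medium; A1→Light; A2→Heavy; A3→Light; A4→Heavy.
The unique mutual best reply is (A0, Medium), giving (9, 10).
Delta's commitment gain: 11 − 9 = 2.

2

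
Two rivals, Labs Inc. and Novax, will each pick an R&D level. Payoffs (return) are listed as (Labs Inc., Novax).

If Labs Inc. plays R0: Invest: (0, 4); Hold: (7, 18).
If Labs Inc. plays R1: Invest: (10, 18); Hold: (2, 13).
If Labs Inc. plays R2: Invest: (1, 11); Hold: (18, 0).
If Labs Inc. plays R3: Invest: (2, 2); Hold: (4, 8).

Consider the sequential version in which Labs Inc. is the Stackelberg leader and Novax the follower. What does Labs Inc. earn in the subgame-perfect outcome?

Work backward from Novax's decision.
- R0 → Novax plays Hold (best of 4, 18); Labs Inc. gets 7.
- R1 → Novax plays Invest (best of 18, 13); Labs Inc. gets 10.
- R2 → Novax plays Invest (best of 11, 0); Labs Inc. gets 1.
- R3 → Novax plays Hold (best of 2, 8); Labs Inc. gets 4.
Labs Inc.'s induced payoffs are 7, 10, 1, 4, so Labs Inc. commits to R1. Subgame-perfect outcome: (R1, Invest) with payoffs (10, 18).

10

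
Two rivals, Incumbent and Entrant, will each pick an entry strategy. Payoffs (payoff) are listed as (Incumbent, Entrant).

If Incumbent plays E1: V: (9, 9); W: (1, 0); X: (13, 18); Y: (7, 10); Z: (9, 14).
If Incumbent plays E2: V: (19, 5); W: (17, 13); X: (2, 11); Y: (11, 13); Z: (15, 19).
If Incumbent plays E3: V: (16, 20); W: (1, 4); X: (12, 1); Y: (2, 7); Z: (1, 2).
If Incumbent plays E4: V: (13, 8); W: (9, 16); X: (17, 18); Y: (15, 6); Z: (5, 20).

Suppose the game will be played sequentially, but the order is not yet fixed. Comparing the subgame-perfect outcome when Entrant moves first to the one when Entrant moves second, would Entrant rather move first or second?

second

If Incumbent leads: Entrant's best replies are E1→X, E2→Z, E3→V, E4→Z; Incumbent's induced payoffs 13, 15, 16, 5; outcome (E3, V), payoffs (16, 20).
If Entrant leads: Incumbent's best replies are V→E2, W→E2, X→E4, Y→E4, Z→E2; Entrant's induced payoffs 5, 13, 18, 6, 19; outcome (E2, Z), payoffs (15, 19).
Entrant gets 19 moving first and 20 moving second, so Entrant prefers to move second.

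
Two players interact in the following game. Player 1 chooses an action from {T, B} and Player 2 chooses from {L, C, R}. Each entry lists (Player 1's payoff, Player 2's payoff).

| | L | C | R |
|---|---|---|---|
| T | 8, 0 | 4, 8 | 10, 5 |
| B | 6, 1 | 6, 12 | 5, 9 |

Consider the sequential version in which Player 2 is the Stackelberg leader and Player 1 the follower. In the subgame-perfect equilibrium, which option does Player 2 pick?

Work backward from Player 1's decision.
- L: Player 1 compares 8, 6 and picks T; Player 2 would get 0.
- C: Player 1 compares 4, 6 and picks B; Player 2 would get 12.
- R: Player 1 compares 10, 5 and picks T; Player 2 would get 5.
Among 0, 12, 5, the best is 12 at C. Subgame-perfect outcome: (B, C) with payoffs (6, 12).

C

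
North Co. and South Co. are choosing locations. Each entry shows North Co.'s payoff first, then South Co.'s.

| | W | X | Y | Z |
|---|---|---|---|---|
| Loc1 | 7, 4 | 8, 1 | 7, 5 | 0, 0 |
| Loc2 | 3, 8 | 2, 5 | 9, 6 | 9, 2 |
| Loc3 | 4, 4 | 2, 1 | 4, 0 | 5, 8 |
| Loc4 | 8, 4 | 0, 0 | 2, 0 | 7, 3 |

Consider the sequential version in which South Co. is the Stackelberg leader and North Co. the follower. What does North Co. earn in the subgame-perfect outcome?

Backward induction with South Co. moving first.
- W: BR = Loc4, leader payoff 4.
- X: BR = Loc1, leader payoff 1.
- Y: BR = Loc2, leader payoff 6.
- Z: BR = Loc2, leader payoff 2.
Maximizing over 4, 1, 6, 2, South Co. chooses Y. Subgame-perfect outcome: (Loc2, Y) with payoffs (9, 6).

9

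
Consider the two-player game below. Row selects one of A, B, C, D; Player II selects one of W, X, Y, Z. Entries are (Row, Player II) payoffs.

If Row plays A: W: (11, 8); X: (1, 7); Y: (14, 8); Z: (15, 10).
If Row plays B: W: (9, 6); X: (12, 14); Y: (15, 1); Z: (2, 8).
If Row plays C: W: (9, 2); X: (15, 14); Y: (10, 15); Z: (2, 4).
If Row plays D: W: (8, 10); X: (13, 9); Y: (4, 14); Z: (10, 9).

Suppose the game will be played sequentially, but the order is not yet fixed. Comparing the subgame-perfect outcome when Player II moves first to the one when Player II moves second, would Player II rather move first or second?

If Row leads: Player II's best replies are A→Z, B→X, C→Y, D→Y; Row's induced payoffs 15, 12, 10, 4; outcome (A, Z), payoffs (15, 10).
If Player II leads: Row's best replies are W→A, X→C, Y→B, Z→A; Player II's induced payoffs 8, 14, 1, 10; outcome (C, X), payoffs (15, 14).
Player II gets 14 moving first and 10 moving second, so Player II prefers to move first.

first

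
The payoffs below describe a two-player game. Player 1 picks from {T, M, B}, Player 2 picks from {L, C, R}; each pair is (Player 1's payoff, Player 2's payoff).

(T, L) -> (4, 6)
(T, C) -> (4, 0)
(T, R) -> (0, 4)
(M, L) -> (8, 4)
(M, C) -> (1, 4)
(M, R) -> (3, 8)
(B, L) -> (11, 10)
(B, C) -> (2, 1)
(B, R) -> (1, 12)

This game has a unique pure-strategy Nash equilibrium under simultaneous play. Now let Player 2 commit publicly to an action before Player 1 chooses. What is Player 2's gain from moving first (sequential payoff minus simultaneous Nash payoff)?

Work backward from Player 1's decision.
- L: BR = B, leader payoff 10.
- C: BR = T, leader payoff 0.
- R: BR = M, leader payoff 8.
Maximizing over 10, 0, 8, Player 2 chooses L. Subgame-perfect outcome: (B, L) with payoffs (11, 10).
Now find the simultaneous Nash equilibrium.
Player 1's best replies: L→B; C→T; R→M.
Player 2's best replies: T→L; M→R; B→R.
Only (M, R) has each player best-responding; Nash payoffs (3, 8).
Player 2's commitment gain: 10 − 8 = 2.

2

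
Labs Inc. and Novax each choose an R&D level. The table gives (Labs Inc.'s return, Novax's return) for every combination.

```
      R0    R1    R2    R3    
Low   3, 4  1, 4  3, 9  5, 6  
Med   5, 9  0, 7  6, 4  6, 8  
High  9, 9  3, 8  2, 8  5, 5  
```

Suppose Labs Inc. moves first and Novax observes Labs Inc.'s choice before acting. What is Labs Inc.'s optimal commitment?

Work backward from Novax's decision.
- Low: Novax compares 4, 4, 9, 6 and picks R2; Labs Inc. would get 3.
- Med: Novax compares 9, 7, 4, 8 and picks R0; Labs Inc. would get 5.
- High: Novax compares 9, 8, 8, 5 and picks R0; Labs Inc. would get 9.
Among 3, 5, 9, the best is 9 at High. Subgame-perfect outcome: (High, R0) with payoffs (9, 9).

High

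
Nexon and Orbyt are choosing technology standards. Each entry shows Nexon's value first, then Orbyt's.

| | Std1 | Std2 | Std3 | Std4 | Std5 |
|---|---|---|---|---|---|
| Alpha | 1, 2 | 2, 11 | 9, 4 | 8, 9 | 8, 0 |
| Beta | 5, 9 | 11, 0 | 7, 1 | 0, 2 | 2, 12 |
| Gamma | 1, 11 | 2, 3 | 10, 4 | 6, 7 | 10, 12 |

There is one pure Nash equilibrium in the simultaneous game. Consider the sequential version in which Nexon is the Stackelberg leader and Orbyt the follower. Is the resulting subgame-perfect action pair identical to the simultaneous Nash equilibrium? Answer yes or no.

Work backward from Orbyt's decision.
- Alpha: BR = Std2, leader payoff 2.
- Beta: BR = Std5, leader payoff 2.
- Gamma: BR = Std5, leader payoff 10.
Nexon's induced payoffs are 2, 2, 10, so Nexon commits to Gamma. Subgame-perfect outcome: (Gamma, Std5) with payoffs (10, 12).
For the simultaneous game, intersect best replies.
Nexon's best replies: Std1→Beta; Std2→Beta; Std3→Gamma; Std4→Alpha; Std5→Gamma.
Orbyt's best replies: Alpha→Std2; Beta→Std5; Gamma→Std5.
The unique mutual best reply is (Gamma, Std5), giving (10, 12).
Sequential outcome (Gamma, Std5) coincides with the Nash profile (Gamma, Std5).

yes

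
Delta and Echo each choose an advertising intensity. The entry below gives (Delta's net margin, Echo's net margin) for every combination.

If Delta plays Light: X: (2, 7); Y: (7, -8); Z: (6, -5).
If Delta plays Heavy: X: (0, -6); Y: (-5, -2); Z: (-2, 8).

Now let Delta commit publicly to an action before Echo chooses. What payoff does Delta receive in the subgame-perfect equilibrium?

Solve by backward induction (Delta leads).
- Light: BR = X, leader payoff 2.
- Heavy: BR = Z, leader payoff -2.
Delta's induced payoffs are 2, -2, so Delta commits to Light. Subgame-perfect outcome: (Light, X) with payoffs (2, 7).

2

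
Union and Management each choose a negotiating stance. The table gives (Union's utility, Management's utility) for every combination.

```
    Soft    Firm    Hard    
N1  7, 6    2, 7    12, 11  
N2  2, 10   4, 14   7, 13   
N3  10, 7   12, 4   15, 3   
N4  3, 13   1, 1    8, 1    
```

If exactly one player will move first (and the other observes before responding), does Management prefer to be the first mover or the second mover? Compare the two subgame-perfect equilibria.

second

If Union leads: Management's best replies are N1→Hard, N2→Firm, N3→Soft, N4→Soft; Union's induced payoffs 12, 4, 10, 3; outcome (N1, Hard), payoffs (12, 11).
If Management leads: Union's best replies are Soft→N3, Firm→N3, Hard→N3; Management's induced payoffs 7, 4, 3; outcome (N3, Soft), payoffs (10, 7).
Management gets 7 moving first and 11 moving second, so Management prefers to move second.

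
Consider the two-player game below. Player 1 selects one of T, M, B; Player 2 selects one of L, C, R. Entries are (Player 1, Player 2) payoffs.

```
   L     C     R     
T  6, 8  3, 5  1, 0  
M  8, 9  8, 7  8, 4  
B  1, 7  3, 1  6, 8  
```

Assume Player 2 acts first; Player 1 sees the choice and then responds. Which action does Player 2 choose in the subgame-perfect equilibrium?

L

Work backward from Player 1's decision.
- L: BR = M, leader payoff 9.
- C: BR = M, leader payoff 7.
- R: BR = M, leader payoff 4.
Player 2's induced payoffs are 9, 7, 4, so Player 2 commits to L. Subgame-perfect outcome: (M, L) with payoffs (8, 9).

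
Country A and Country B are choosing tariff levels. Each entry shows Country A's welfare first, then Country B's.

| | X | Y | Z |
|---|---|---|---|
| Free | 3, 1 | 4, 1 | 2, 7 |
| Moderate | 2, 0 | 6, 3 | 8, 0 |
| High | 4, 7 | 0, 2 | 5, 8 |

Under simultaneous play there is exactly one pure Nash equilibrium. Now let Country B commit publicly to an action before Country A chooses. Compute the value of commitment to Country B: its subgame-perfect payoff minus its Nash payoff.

Solve by backward induction (Country B leads).
- X: BR = High, leader payoff 7.
- Y: BR = Moderate, leader payoff 3.
- Z: BR = Moderate, leader payoff 0.
Among 7, 3, 0, the best is 7 at X. Subgame-perfect outcome: (High, X) with payoffs (4, 7).
Now find the simultaneous Nash equilibrium.
Country A's best replies: X→High; Y→Moderate; Z→Moderate.
Country B's best replies: Free→Z; Moderate→Y; High→Z.
The unique mutual best reply is (Moderate, Y), giving (6, 3).
Country B's commitment gain: 7 − 3 = 4.

4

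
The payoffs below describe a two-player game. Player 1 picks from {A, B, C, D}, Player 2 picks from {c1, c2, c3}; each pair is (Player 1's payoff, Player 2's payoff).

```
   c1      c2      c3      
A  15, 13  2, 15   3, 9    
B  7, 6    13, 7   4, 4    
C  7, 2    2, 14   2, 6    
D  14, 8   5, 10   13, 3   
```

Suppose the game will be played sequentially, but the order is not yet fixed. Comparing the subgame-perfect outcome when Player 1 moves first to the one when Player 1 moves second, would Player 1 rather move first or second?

second

If Player 1 leads: Player 2's best replies are A→c2, B→c2, C→c2, D→c2; Player 1's induced payoffs 2, 13, 2, 5; outcome (B, c2), payoffs (13, 7).
If Player 2 leads: Player 1's best replies are c1→A, c2→B, c3→D; Player 2's induced payoffs 13, 7, 3; outcome (A, c1), payoffs (15, 13).
Player 1 gets 13 moving first and 15 moving second, so Player 1 prefers to move second.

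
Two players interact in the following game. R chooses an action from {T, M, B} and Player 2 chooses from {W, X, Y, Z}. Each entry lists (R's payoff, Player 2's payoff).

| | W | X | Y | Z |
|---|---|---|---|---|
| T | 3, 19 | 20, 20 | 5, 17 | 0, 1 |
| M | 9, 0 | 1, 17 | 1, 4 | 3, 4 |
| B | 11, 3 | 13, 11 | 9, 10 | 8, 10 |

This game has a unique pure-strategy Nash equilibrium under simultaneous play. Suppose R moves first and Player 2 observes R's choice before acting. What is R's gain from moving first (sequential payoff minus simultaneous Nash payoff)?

Solve by backward induction (R leads).
- T: BR = X, leader payoff 20.
- M: BR = X, leader payoff 1.
- B: BR = X, leader payoff 13.
Maximizing over 20, 1, 13, R chooses T. Subgame-perfect outcome: (T, X) with payoffs (20, 20).
For the simultaneous game, intersect best replies.
R's best replies: W→B; X→T; Y→B; Z→B.
Player 2's best replies: T→X; M→X; B→X.
Only (T, X) has each player best-responding; Nash payoffs (20, 20).
R's commitment gain: 20 − 20 = 0.

0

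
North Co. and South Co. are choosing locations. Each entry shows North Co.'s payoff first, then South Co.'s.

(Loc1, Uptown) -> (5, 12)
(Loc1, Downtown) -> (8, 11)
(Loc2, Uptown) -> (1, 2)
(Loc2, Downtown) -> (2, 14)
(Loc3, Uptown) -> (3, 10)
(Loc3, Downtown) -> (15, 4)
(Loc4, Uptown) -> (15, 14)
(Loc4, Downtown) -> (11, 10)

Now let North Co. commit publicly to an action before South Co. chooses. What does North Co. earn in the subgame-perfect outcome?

15

Backward induction with North Co. moving first.
- Loc1 → South Co. plays Uptown (best of 12, 11); North Co. gets 5.
- Loc2 → South Co. plays Downtown (best of 2, 14); North Co. gets 2.
- Loc3 → South Co. plays Uptown (best of 10, 4); North Co. gets 3.
- Loc4 → South Co. plays Uptown (best of 14, 10); North Co. gets 15.
North Co.'s induced payoffs are 5, 2, 3, 15, so North Co. commits to Loc4. Subgame-perfect outcome: (Loc4, Uptown) with payoffs (15, 14).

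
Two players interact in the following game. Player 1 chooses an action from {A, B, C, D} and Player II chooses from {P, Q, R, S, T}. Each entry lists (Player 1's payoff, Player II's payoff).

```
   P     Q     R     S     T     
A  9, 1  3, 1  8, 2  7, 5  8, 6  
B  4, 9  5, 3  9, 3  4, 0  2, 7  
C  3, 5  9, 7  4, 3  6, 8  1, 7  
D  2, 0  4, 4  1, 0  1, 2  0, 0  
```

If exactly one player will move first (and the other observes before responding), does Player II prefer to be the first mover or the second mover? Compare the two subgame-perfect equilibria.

If Player 1 leads: Player II's best replies are A→T, B→P, C→S, D→Q; Player 1's induced payoffs 8, 4, 6, 4; outcome (A, T), payoffs (8, 6).
If Player II leads: Player 1's best replies are P→A, Q→C, R→B, S→A, T→A; Player II's induced payoffs 1, 7, 3, 5, 6; outcome (C, Q), payoffs (9, 7).
Player II gets 7 moving first and 6 moving second, so Player II prefers to move first.

first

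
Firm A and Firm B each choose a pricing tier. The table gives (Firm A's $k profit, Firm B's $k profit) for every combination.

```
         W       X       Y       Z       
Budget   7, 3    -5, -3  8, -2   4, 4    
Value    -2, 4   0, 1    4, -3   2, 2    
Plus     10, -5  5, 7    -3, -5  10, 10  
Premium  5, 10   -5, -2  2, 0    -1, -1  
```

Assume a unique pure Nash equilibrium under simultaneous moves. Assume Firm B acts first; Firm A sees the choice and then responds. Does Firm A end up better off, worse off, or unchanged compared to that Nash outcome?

Solve by backward induction (Firm B leads).
- W: Firm A compares 7, -2, 10, 5 and picks Plus; Firm B would get -5.
- X: Firm A compares -5, 0, 5, -5 and picks Plus; Firm B would get 7.
- Y: Firm A compares 8, 4, -3, 2 and picks Budget; Firm B would get -2.
- Z: Firm A compares 4, 2, 10, -1 and picks Plus; Firm B would get 10.
Among -5, 7, -2, 10, the best is 10 at Z. Subgame-perfect outcome: (Plus, Z) with payoffs (10, 10).
Under simultaneous play:
Firm A's best replies: W→Plus; X→Plus; Y→Budget; Z→Plus.
Firm B's best replies: Budget→Z; Value→W; Plus→Z; Premium→W.
The unique mutual best reply is (Plus, Z), giving (10, 10).
Firm A earns 10 sequentially versus 10 at the Nash outcome: unchanged.

unchanged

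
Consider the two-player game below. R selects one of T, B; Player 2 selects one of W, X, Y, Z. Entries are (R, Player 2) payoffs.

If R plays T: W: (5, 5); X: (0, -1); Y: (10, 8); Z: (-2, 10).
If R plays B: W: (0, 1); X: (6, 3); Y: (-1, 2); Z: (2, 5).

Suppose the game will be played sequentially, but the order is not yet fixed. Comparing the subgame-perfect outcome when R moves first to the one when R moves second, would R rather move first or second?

If R leads: Player 2's best replies are T→Z, B→Z; R's induced payoffs -2, 2; outcome (B, Z), payoffs (2, 5).
If Player 2 leads: R's best replies are W→T, X→B, Y→T, Z→B; Player 2's induced payoffs 5, 3, 8, 5; outcome (T, Y), payoffs (10, 8).
R gets 2 moving first and 10 moving second, so R prefers to move second.

second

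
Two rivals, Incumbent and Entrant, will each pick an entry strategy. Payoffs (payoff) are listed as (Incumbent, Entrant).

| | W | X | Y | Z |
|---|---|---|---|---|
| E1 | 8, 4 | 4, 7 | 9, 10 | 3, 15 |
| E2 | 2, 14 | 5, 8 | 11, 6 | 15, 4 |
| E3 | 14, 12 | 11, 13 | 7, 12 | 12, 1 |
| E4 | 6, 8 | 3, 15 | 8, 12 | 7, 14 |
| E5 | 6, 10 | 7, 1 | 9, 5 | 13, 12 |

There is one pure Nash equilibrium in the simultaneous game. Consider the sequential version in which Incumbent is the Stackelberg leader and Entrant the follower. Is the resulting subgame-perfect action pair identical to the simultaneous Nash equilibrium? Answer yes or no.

no

Backward induction with Incumbent moving first.
- E1: Entrant compares 4, 7, 10, 15 and picks Z; Incumbent would get 3.
- E2: Entrant compares 14, 8, 6, 4 and picks W; Incumbent would get 2.
- E3: Entrant compares 12, 13, 12, 1 and picks X; Incumbent would get 11.
- E4: Entrant compares 8, 15, 12, 14 and picks X; Incumbent would get 3.
- E5: Entrant compares 10, 1, 5, 12 and picks Z; Incumbent would get 13.
Incumbent's induced payoffs are 3, 2, 11, 3, 13, so Incumbent commits to E5. Subgame-perfect outcome: (E5, Z) with payoffs (13, 12).
Under simultaneous play:
Incumbent's best replies: W→E3; X→E3; Y→E2; Z→E2.
Entrant's best replies: E1→Z; E2→W; E3→X; E4→X; E5→Z.
Only (E3, X) has each player best-responding; Nash payoffs (11, 13).
Sequential outcome (E5, Z) differs from the Nash profile (E3, X).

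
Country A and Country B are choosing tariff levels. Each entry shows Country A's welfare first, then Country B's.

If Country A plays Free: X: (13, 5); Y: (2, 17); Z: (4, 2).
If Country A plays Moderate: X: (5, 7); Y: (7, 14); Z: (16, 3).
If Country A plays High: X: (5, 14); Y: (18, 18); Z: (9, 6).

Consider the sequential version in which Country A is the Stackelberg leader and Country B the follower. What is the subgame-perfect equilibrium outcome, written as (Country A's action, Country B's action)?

Work backward from Country B's decision.
- Free: Country B compares 5, 17, 2 and picks Y; Country A would get 2.
- Moderate: Country B compares 7, 14, 3 and picks Y; Country A would get 7.
- High: Country B compares 14, 18, 6 and picks Y; Country A would get 18.
Among 2, 7, 18, the best is 18 at High. Subgame-perfect outcome: (High, Y) with payoffs (18, 18).

(High, Y)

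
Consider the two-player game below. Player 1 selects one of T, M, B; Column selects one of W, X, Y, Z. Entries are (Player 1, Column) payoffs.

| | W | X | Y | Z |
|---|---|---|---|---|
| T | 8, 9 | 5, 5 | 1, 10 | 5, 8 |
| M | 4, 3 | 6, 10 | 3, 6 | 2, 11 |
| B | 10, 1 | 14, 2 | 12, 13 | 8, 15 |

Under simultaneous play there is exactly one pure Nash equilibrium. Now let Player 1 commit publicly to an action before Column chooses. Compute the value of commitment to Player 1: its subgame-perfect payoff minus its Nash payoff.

0

Column best-responds to each possible Player 1 move:
- T: Column compares 9, 5, 10, 8 and picks Y; Player 1 would get 1.
- M: Column compares 3, 10, 6, 11 and picks Z; Player 1 would get 2.
- B: Column compares 1, 2, 13, 15 and picks Z; Player 1 would get 8.
Player 1's induced payoffs are 1, 2, 8, so Player 1 commits to B. Subgame-perfect outcome: (B, Z) with payoffs (8, 15).
Now find the simultaneous Nash equilibrium.
Player 1's best replies: W→B; X→B; Y→B; Z→B.
Column's best replies: T→Y; M→Z; B→Z.
Only (B, Z) has each player best-responding; Nash payoffs (8, 15).
Player 1's commitment gain: 8 − 8 = 0.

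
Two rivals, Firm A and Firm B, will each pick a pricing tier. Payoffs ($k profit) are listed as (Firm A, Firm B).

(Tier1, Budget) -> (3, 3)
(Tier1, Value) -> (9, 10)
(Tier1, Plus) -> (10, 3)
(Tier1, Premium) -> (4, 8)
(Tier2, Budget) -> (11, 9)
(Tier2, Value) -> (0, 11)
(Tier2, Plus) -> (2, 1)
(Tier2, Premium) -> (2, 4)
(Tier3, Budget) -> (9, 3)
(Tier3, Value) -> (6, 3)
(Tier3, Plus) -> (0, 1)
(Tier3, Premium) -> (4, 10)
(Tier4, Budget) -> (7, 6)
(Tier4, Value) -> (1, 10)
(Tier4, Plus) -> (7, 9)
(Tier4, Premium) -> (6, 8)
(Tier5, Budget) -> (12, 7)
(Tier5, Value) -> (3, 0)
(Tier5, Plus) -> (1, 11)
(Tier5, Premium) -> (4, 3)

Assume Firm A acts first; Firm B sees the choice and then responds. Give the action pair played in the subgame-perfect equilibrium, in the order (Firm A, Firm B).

Backward induction with Firm A moving first.
- Tier1: Firm B compares 3, 10, 3, 8 and picks Value; Firm A would get 9.
- Tier2: Firm B compares 9, 11, 1, 4 and picks Value; Firm A would get 0.
- Tier3: Firm B compares 3, 3, 1, 10 and picks Premium; Firm A would get 4.
- Tier4: Firm B compares 6, 10, 9, 8 and picks Value; Firm A would get 1.
- Tier5: Firm B compares 7, 0, 11, 3 and picks Plus; Firm A would get 1.
Among 9, 0, 4, 1, 1, the best is 9 at Tier1. Subgame-perfect outcome: (Tier1, Value) with payoffs (9, 10).

(Tier1, Value)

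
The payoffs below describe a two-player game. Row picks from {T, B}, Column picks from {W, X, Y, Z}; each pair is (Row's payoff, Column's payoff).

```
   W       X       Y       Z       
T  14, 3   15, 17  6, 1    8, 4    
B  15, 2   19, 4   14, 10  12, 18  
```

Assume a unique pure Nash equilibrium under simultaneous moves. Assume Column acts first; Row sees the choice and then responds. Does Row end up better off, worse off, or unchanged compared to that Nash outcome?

Solve by backward induction (Column leads).
- W: BR = B, leader payoff 2.
- X: BR = B, leader payoff 4.
- Y: BR = B, leader payoff 10.
- Z: BR = B, leader payoff 18.
Maximizing over 2, 4, 10, 18, Column chooses Z. Subgame-perfect outcome: (B, Z) with payoffs (12, 18).
For the simultaneous game, intersect best replies.
Row's best replies: W→B; X→B; Y→B; Z→B.
Column's best replies: T→X; B→Z.
Only (B, Z) has each player best-responding; Nash payoffs (12, 18).
Row earns 12 sequentially versus 12 at the Nash outcome: unchanged.

unchanged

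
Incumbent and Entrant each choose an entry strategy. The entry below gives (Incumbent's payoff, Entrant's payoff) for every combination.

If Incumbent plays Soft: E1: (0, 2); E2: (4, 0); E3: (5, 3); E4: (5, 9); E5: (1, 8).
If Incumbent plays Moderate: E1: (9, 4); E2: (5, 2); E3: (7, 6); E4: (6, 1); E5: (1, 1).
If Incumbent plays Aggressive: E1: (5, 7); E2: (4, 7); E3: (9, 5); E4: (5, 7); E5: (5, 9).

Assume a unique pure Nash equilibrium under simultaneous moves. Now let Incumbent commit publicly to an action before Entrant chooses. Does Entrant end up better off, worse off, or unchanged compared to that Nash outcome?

Work backward from Entrant's decision.
- Soft: BR = E4, leader payoff 5.
- Moderate: BR = E3, leader payoff 7.
- Aggressive: BR = E5, leader payoff 5.
Incumbent's induced payoffs are 5, 7, 5, so Incumbent commits to Moderate. Subgame-perfect outcome: (Moderate, E3) with payoffs (7, 6).
For the simultaneous game, intersect best replies.
Incumbent's best replies: E1→Moderate; E2→Moderate; E3→Aggressive; E4→Moderate; E5→Aggressive.
Entrant's best replies: Soft→E4; Moderate→E3; Aggressive→E5.
The unique mutual best reply is (Aggressive, E5), giving (5, 9).
Entrant earns 6 sequentially versus 9 at the Nash outcome: worse off.

worse off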